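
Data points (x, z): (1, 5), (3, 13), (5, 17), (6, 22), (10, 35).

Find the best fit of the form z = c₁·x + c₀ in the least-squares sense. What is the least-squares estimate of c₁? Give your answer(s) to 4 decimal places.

c₁ = 3.2826

Entries of MᵀM: Σx·x = 171, Σx = 25, Σ1 = 5.
And Σx·z = 611, Σz = 92.
MᵀM·[c₁, c₀]ᵀ = Mᵀz becomes [[171, 25]; [25, 5]]·[c₁, c₀]ᵀ = [611, 92]ᵀ.
Δ = 171·5 − 25² = 230.
c₁ = (611·5 − 25·92)/230 = 151/46; c₀ = (171·92 − 25·611)/230 = 457/230.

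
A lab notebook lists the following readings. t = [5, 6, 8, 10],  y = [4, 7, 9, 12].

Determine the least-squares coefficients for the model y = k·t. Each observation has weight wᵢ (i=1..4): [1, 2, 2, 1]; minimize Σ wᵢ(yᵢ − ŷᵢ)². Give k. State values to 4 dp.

Setting ∂/∂k … = 0 gives: 325·k = 368.
k = 368/325 = 1.13231.

k = 1.1323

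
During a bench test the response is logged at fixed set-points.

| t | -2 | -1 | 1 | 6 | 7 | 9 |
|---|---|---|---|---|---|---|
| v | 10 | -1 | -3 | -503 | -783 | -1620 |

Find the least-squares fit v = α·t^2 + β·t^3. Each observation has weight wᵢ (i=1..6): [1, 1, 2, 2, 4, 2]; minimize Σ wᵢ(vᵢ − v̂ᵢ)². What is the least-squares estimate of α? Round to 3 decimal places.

XᵀWX·[α, β]ᵀ = XᵀWv reads: 25337·α + 200847·β = -452091;  200847·α + 1626857·β = -3653617.
(Σwᵢ·t^2·t^2 = 25337, Σwᵢ·t^2·t^3 = 200847, Σwᵢ·t^3·t^3 = 1626857, Σwᵢ·t^2·v = -452091, Σwᵢ·t^3·v = -3653617.)
Eliminating β: 1626857·(row 1) − 200847·(row 2) gives 880158400·α = 1626857·(-452091) − 200847·(-3653617) = -1669394388, so α = -417348597/220039600.
Then β = ((-3653617) − 200847·(-417348597/220039600))/1626857 = -442643213/220039600.

α = -1.897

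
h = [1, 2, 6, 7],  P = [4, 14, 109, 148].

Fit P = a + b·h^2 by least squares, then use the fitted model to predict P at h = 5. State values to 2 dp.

P̂ = 76.22

Normal-equation sums: Σ1 = 4, Σh^2 = 90, Σh^2·h^2 = 3714.
Right-hand side: ΣP = 275, Σh^2·P = 11236.
AᵀA·[a, b]ᵀ = AᵀP becomes [[4, 90]; [90, 3714]]·[a, b]ᵀ = [275, 11236]ᵀ.
Eliminating b: 3714·(row 1) − 90·(row 2) gives 6756·a = 3714·275 − 90·11236 = 10110, so a = 1685/1126.
Then b = (11236 − 90·(1685/1126))/3714 = 10097/3378.
At h = 5: P̂ = (1685/1126)·(1) + (10097/3378)·(25) = 128740/1689.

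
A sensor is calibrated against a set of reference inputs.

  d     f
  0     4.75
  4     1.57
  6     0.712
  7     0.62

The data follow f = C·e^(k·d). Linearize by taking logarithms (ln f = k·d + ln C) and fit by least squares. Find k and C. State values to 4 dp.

k = -0.3007, C = 4.8340

Linearized form: ln f = k·d + ln C. From the 4 transformed points,
Over the data: Σd = 17.0000, Σ(d)² = 101.0000, Σln f = 1.1915, Σd·ln f = -3.5800.
Normal system: [[101.0000, 17.0000]; [17.0000, 4]]·[k, ln C]ᵀ = [-3.5800, 1.1915]ᵀ.
Δ = 101.0000·4 − (17.0000)² = 115.0000; k = (-3.5800·4 − 17.0000·1.1915)/115.0000 = -0.30066, ln C = (101.0000·1.1915 − 17.0000·-3.5800)/115.0000 = 1.57567, so C = exp(1.57567) = 4.83400.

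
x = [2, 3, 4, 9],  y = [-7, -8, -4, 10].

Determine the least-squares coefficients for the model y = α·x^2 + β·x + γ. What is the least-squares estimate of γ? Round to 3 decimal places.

The normal equations are: 6914·α + 828·β + 110·γ = 646;  828·α + 110·β + 18·γ = 36;  110·α + 18·β + 4·γ = -9.
Inverting the 3×3 Gram matrix, [α, β, γ]ᵀ = [437/1892, -27/1892, -16153/1892]ᵀ.

γ = -8.538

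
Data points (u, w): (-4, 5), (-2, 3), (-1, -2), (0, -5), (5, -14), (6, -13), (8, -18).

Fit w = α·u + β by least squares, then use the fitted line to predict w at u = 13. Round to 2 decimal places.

ŵ = -27.93

Sums needed: Σu·u = 146, Σu = 12, Σ1 = 7.
And Σu·w = -316, Σw = -44.
Normal equations: [[146, 12]; [12, 7]]·[α, β]ᵀ = [-316, -44]ᵀ.
Eliminating β: 7·(row 1) − 12·(row 2) gives 878·α = 7·(-316) − 12·(-44) = -1684, so α = -842/439.
Then β = ((-44) − 12·(-842/439))/7 = -1316/439.
At u = 13: ŵ = (-842/439)·(13) + (-1316/439)·(1) = -12262/439.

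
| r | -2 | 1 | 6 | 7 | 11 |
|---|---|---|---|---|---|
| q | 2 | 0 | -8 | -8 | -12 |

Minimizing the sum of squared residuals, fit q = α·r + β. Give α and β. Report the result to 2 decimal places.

Normal-equation sums: Σr·r = 211, Σr = 23, Σ1 = 5.
Right-hand side: Σr·q = -240, Σq = -26.
So AᵀA·[α, β]ᵀ = Aᵀq: [[211, 23]; [23, 5]]·[α, β]ᵀ = [-240, -26]ᵀ.
Determinant 211·5 − 23² = 526.
α = ((-240)·5 − 23·(-26))/526 = -301/263; β = (211·(-26) − 23·(-240))/526 = 17/263.

α = -1.14, β = 0.06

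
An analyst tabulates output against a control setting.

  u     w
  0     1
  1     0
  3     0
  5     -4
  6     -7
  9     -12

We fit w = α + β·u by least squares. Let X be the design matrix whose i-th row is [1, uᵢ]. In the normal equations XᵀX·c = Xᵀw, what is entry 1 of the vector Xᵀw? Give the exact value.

Entry 1 ↔ basis 1, so (Xᵀw)_{1} = Σᵢ wᵢ = (1)·(1) + (1)·(0) + (1)·(0) + (1)·(-4) + (1)·(-7) + (1)·(-12) = -22.

-22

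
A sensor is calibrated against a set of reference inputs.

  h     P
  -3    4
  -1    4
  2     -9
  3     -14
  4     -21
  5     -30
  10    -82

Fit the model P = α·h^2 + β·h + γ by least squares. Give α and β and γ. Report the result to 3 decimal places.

Normal-equation sums: Σh^2·h^2 = 11060, Σh^2·h = 1196, Σh^2 = 164, Σh·h = 164, Σh = 20, Σ1 = 7.
Right-hand side: Σh^2·P = -9408, Σh·P = -1130, ΣP = -148.
AᵀA·[α, β, γ]ᵀ = AᵀP becomes [[11060, 1196, 164]; [1196, 164, 20]; [164, 20, 7]]·[α, β, γ]ᵀ = [-9408, -1130, -148]ᵀ.
Solving the 3×3 system (Gaussian elimination) gives α = -105347/211848, β = -684787/211848, γ = -2267/8827.

α = -0.497, β = -3.232, γ = -0.257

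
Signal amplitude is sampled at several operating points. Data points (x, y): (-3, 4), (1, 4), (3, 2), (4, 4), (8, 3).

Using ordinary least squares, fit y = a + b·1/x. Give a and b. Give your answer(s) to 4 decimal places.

Entries of AᵀA: Σ1 = 5, Σ1/x = 11/8, Σ1/x·1/x = 749/576.
Moment sums: Σy = 17, Σ1/x·y = 113/24.
So AᵀA·[a, b]ᵀ = Aᵀy: [[5, 11/8]; [11/8, 749/576]]·[a, b]ᵀ = [17, 113/24]ᵀ.
Eliminating b: (749/576)·(row 1) − (11/8)·(row 2) gives (83/18)·a = (749/576)·17 − (11/8)·(113/24) = 2251/144, so a = 2251/664.
Then b = ((113/24) − (11/8)·(2251/664))/(749/576) = 3/83.

a = 3.3901, b = 0.0361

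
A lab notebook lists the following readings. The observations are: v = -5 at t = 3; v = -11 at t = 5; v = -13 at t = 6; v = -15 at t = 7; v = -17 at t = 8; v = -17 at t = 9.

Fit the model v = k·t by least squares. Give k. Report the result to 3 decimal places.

The normal equations are: 264·k = -542.
(Σt·t = 264, Σt·v = -542.)
k = (-542)/264 = -2.05303.

k = -2.053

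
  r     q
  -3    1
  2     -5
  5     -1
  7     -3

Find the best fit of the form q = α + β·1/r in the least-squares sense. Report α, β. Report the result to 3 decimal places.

α = -1.127, β = -6.850

Compute the Gram sums: Σ1 = 4, Σ1/r = 107/210, Σ1/r·1/r = 18589/44100.
And Σq = -8, Σ1/r·q = -727/210.
So AᵀA·[α, β]ᵀ = Aᵀq: [[4, 107/210]; [107/210, 18589/44100]]·[α, β]ᵀ = [-8, -727/210]ᵀ.
Δ = 4·(18589/44100) − (107/210)² = 20969/14700.
α = ((-8)·(18589/44100) − (107/210)·(-727/210))/(20969/14700) = -23641/20969; β = (4·(-727/210) − (107/210)·(-8))/(20969/14700) = -143640/20969.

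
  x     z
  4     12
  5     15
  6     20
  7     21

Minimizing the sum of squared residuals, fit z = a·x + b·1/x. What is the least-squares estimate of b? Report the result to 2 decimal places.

The normal equations are: 126·a + 4·b = 390;  4·a + (26581/176400)·b = 37/3.
Eliminating b: (26581/176400)·(row 1) − 4·(row 2) gives (4181/1400)·a = (26581/176400)·390 − 4·(37/3) = 18491/1960, so a = 92455/29267.
Then b = ((37/3) − 4·(92455/29267))/(26581/176400) = -8400/4181.

b = -2.01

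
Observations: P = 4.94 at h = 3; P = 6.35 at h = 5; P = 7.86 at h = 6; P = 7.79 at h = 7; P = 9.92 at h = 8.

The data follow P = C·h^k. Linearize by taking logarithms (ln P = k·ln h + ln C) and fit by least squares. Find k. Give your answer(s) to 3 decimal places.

Taking logs, ln P = k·ln h + ln C, so regress ln P on ln h.
AᵀA = [[15.1183, 8.5252]; [8.5252, 5]], rhs = [17.1901, 9.8550]ᵀ  (here Σln h = 8.5252, Σ(ln h)² = 15.1183, Σln P = 9.8550, Σln h·ln P = 17.1901).
Solving (det = 2.9130): k = 0.66429, ln C = 0.83836.

k = 0.664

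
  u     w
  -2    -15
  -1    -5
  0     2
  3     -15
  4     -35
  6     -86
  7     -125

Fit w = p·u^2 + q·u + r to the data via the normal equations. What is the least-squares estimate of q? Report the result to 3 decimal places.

AᵀA·[p, q, r]ᵀ = Aᵀw reads: 4051·p + 641·q + 115·r = -9981;  641·p + 115·q + 17·r = -1541;  115·p + 17·q + 7·r = -279.
Solving the 3×3 system (Gaussian elimination) gives p = -24953/8316, q = 25037/8316, r = 8843/4158.

q = 3.011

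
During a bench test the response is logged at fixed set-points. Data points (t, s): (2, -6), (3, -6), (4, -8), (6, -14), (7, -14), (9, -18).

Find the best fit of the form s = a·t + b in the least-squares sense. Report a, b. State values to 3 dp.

a = -1.866, b = -1.359

With design matrix M, MᵀM = [[195, 31]; [31, 6]] and Mᵀs = [-406, -66]ᵀ.
Eliminating b: 6·(row 1) − 31·(row 2) gives 209·a = 6·(-406) − 31·(-66) = -390, so a = -390/209.
Then b = ((-66) − 31·(-390/209))/6 = -284/209.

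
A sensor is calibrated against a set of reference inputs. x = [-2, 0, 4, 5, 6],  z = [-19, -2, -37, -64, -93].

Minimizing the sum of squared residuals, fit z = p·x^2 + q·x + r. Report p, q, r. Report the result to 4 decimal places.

Compute the Gram sums: Σx^2·x^2 = 2193, Σx^2·x = 397, Σx^2 = 81, Σx·x = 81, Σx = 13, Σ1 = 5.
Moment sums: Σx^2·z = -5616, Σx·z = -988, Σz = -215.
Normal equations: [[2193, 397, 81]; [397, 81, 13]; [81, 13, 5]]·[p, q, r]ᵀ = [-5616, -988, -215]ᵀ.
Inverting the 3×3 Gram matrix, [p, q, r]ᵀ = [-12945/4268, 6165/2134, -5873/4268]ᵀ.

p = -3.0330, q = 2.8889, r = -1.3761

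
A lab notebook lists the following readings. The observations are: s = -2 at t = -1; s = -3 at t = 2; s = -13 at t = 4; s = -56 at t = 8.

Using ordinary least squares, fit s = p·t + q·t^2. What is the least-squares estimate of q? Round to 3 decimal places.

Normal-equation sums: Σt·t = 85, Σt·t^2 = 583, Σt^2·t^2 = 4369.
Moment sums: Σt·s = -504, Σt^2·s = -3806.
Normal equations: [[85, 583]; [583, 4369]]·[p, q]ᵀ = [-504, -3806]ᵀ.
det = 85·4369 − 583² = 31476.
p = ((-504)·4369 − 583·(-3806))/31476 = 8461/15738; q = (85·(-3806) − 583·(-504))/31476 = -14839/15738.

q = -0.943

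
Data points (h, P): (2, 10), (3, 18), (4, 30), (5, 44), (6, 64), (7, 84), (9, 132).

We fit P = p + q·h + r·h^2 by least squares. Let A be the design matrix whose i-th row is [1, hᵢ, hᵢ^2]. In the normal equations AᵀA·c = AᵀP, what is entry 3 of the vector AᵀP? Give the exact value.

18894

Entry 3 ↔ basis h^2, so (AᵀP)_{3} = Σᵢ (h^2)·Pᵢ = (4)·(10) + (9)·(18) + (16)·(30) + (25)·(44) + (36)·(64) + (49)·(84) + (81)·(132) = 18894.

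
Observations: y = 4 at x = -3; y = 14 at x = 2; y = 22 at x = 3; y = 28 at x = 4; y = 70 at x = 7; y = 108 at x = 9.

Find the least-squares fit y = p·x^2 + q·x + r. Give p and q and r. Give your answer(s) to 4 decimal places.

Compute the Gram sums: Σx^2·x^2 = 9396, Σx^2·x = 1144, Σx^2 = 168, Σx·x = 168, Σx = 22, Σ1 = 6.
Right-hand side: Σx^2·y = 12916, Σx·y = 1656, Σy = 246.
So MᵀM·[p, q, r]ᵀ = Mᵀy: [[9396, 1144, 168]; [1144, 168, 22]; [168, 22, 6]]·[p, q, r]ᵀ = [12916, 1656, 246]ᵀ.
Solving the 3×3 system (Gaussian elimination) gives p = 6875/7017, q = 6339/2339, r = 25468/7017.

p = 0.9798, q = 2.7101, r = 3.6295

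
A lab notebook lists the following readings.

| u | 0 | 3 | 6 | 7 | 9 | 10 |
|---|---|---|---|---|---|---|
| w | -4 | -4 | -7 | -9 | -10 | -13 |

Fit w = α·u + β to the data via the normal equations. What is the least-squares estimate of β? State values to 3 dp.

β = -2.659

Sums needed: Σu·u = 275, Σu = 35, Σ1 = 6.
And Σu·w = -337, Σw = -47.
det = 275·6 − 35² = 425.
α = ((-337)·6 − 35·(-47))/425 = -377/425; β = (275·(-47) − 35·(-337))/425 = -226/85.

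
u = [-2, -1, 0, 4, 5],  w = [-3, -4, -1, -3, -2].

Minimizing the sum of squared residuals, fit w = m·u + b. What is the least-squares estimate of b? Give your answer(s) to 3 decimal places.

b = -2.711

Compute the Gram sums: Σu·u = 46, Σu = 6, Σ1 = 5.
For Aᵀw: Σu·w = -12, Σw = -13.
Δ = 46·5 − 6² = 194.
m = ((-12)·5 − 6·(-13))/194 = 9/97; b = (46·(-13) − 6·(-12))/194 = -263/97.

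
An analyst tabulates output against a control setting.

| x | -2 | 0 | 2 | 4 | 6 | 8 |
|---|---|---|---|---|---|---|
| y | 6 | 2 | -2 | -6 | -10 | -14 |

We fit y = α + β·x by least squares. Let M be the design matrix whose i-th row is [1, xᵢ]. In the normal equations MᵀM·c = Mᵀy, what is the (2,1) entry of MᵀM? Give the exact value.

18

Row 2 ↔ basis x, column 1 ↔ basis 1, so (MᵀM)_{2,1} = Σᵢ x = (-2)·(1) + (0)·(1) + (2)·(1) + (4)·(1) + (6)·(1) + (8)·(1) = 18.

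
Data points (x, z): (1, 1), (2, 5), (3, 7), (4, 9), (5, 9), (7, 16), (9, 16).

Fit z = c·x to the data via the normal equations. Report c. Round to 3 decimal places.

c = 1.995

With design matrix A, AᵀA = [[185]] and Aᵀz = [369]ᵀ.
Hence c = 369 / 185 ≈ 1.99459.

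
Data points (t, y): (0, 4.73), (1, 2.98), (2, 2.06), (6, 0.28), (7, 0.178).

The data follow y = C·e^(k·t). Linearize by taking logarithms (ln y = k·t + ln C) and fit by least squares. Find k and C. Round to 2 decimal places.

k = -0.47, C = 4.90

Taking logs, ln y = k·t + ln C, so regress ln y on t.
XᵀX = [[90.0000, 16.0000]; [16.0000, 5]], rhs = [-17.1823, 0.3696]ᵀ  (here Σt = 16.0000, Σ(t)² = 90.0000, Σln y = 0.3696, Σt·ln y = -17.1823).
Solving (det = 194.0000): k = -0.47333, ln C = 1.58857, so C = exp(1.58857) = 4.89672.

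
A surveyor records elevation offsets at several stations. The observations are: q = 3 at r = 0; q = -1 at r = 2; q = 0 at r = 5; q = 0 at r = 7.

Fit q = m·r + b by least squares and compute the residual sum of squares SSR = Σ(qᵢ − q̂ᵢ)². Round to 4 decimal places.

Normal-equation sums: Σr·r = 78, Σr = 14, Σ1 = 4.
Right-hand side: Σr·q = -2, Σq = 2.
Normal equations: [[78, 14]; [14, 4]]·[m, b]ᵀ = [-2, 2]ᵀ.
det = 78·4 − 14² = 116.
m = ((-2)·4 − 14·2)/116 = -9/29; b = (78·2 − 14·(-2))/116 = 46/29.
Residuals: 41/29, -57/29, -1/29, 17/29; SSR = 180/29.

SSR = 6.2069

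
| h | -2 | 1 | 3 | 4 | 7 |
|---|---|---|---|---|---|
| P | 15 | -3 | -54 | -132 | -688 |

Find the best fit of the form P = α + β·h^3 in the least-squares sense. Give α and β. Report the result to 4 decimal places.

Compute the Gram sums: Σ1 = 5, Σh^3 = 427, Σh^3·h^3 = 122539.
And ΣP = -862, Σh^3·P = -246013.
Normal equations: [[5, 427]; [427, 122539]]·[α, β]ᵀ = [-862, -246013]ᵀ.
Determinant 5·122539 − 427² = 430366.
α = ((-862)·122539 − 427·(-246013))/430366 = -581067/430366; β = (5·(-246013) − 427·(-862))/430366 = -861991/430366.

α = -1.3502, β = -2.0029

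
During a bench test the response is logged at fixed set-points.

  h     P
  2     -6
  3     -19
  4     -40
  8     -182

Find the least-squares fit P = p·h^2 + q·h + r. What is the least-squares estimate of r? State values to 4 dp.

Setting ∂/∂p … = 0 gives: 4449·p + 611·q + 93·r = -12483;  611·p + 93·q + 17·r = -1685;  93·p + 17·q + 4·r = -247.
(Σh^2·h^2 = 4449, Σh^2·h = 611, Σh^2 = 93, Σh·h = 93, Σh = 17, Σ1 = 4, Σh^2·P = -12483, Σh·P = -1685, ΣP = -247.)
Row-reducing yields p = -255/82, q = 141/82, r = 133/41.

r = 3.2439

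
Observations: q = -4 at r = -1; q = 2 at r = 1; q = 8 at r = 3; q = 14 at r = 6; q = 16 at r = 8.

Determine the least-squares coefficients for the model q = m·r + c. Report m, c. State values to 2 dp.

Normal-equation sums: Σr·r = 111, Σr = 17, Σ1 = 5.
And Σr·q = 242, Σq = 36.
XᵀX·[m, c]ᵀ = Xᵀq becomes [[111, 17]; [17, 5]]·[m, c]ᵀ = [242, 36]ᵀ.
Δ = 111·5 − 17² = 266.
m = (242·5 − 17·36)/266 = 299/133; c = (111·36 − 17·242)/266 = -59/133.

m = 2.25, c = -0.44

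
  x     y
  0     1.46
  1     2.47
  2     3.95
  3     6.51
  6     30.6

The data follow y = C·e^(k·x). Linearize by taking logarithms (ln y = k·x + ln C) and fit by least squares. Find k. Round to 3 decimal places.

k = 0.505

With ln yᵢ as the transformed response and xᵢ as the regressor:
Σx = 12.0000, Σ(x)² = 50.0000, Σln y = 7.9507, Σx·ln y = 29.7977.
Equations: 50.0000·k + 12.0000·ln C = 29.7977;  12.0000·k + 5·ln C = 7.9507.
Slope k = (n·Σx·ln y − Σx·Σln y)/(n·Σ(x)² − (Σx)²) = (5·29.7977 − 12.0000·7.9507)/106.0000 = 0.50547; ln C = (Σln y − k·Σx)/n = 0.37701.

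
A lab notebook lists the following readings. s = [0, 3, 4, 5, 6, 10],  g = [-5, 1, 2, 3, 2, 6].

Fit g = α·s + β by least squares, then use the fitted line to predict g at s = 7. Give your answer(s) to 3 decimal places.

ĝ = 3.861

From the data, Σs·s = 186, Σs = 28, Σ1 = 6.
And Σs·g = 98, Σg = 9.
MᵀM·[α, β]ᵀ = Mᵀg becomes [[186, 28]; [28, 6]]·[α, β]ᵀ = [98, 9]ᵀ.
det = 186·6 − 28² = 332.
α = (98·6 − 28·9)/332 = 84/83; β = (186·9 − 28·98)/332 = -535/166.
At s = 7: ĝ = (84/83)·(7) + (-535/166)·(1) = 641/166.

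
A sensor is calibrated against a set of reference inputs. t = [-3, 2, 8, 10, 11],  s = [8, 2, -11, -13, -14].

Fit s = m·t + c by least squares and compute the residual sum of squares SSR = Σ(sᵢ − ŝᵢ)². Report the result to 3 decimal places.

Forming MᵀM = [[298, 28]; [28, 5]] and Mᵀs = [-392, -28]ᵀ gives MᵀM·[m, c]ᵀ = Mᵀs.
Eliminating c: 5·(row 1) − 28·(row 2) gives 706·m = 5·(-392) − 28·(-28) = -1176, so m = -588/353.
Then c = ((-28) − 28·(-588/353))/5 = 1316/353.
Residuals: -256/353, 566/353, -495/353, -25/353, 210/353; SSR = 1914/353.

SSR = 5.422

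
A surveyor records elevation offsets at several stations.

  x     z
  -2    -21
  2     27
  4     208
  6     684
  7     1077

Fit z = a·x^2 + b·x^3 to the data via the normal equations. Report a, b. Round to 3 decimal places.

a = 0.948, b = 3.006

Compute the Gram sums: Σx^2·x^2 = 3985, Σx^2·x^3 = 25607, Σx^3·x^3 = 168529.
For Aᵀz: Σx^2·z = 80749, Σx^3·z = 530851.
AᵀA·[a, b]ᵀ = Aᵀz becomes [[3985, 25607]; [25607, 168529]]·[a, b]ᵀ = [80749, 530851]ᵀ.
Eliminating b: 168529·(row 1) − 25607·(row 2) gives 15869616·a = 168529·80749 − 25607·530851 = 15046664, so a = 1880833/1983702.
Then b = (530851 − 25607·(1880833/1983702))/168529 = 5962699/1983702.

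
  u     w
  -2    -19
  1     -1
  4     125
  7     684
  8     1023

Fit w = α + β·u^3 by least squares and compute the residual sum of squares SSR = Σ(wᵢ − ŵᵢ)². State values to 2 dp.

The normal equations are: 5·α + 912·β = 1812;  912·α + 383954·β = 766539.
(Σ1 = 5, Σu^3 = 912, Σu^3·u^3 = 383954, Σw = 1812, Σu^3·w = 766539.)
Δ = 5·383954 − 912² = 1088026.
α = (1812·383954 − 912·766539)/1088026 = -1679460/544013; β = (5·766539 − 912·1812)/1088026 = 2180151/1088026.
Residuals: 63817/544013, 90743/1088026, -83747/544013, -223089/1088026, 86103/544013; SSR = 121323/1088026.

SSR = 0.11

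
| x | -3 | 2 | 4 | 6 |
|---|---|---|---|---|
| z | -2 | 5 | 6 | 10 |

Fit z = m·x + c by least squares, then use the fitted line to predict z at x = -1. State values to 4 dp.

ẑ = 0.5922

The normal system MᵀM·[m, c]ᵀ = Mᵀz is [[65, 9]; [9, 4]]·[m, c]ᵀ = [100, 19]ᵀ.
Determinant 65·4 − 9² = 179.
m = (100·4 − 9·19)/179 = 229/179; c = (65·19 − 9·100)/179 = 335/179.
At x = -1: ẑ = (229/179)·(-1) + (335/179)·(1) = 106/179.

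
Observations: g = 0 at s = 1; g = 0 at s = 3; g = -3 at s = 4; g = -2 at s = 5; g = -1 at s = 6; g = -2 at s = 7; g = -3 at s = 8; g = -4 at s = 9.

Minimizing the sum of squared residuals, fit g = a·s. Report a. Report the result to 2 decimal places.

a = -0.36

Setting ∂/∂a … = 0 gives: 281·a = -102.
a = (-102)/281 = -0.362989.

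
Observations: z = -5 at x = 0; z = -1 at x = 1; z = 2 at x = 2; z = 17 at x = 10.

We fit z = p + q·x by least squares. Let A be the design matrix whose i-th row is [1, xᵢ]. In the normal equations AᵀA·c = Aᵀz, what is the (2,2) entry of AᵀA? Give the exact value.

Row 2 ↔ basis x, column 2 ↔ basis x, so (AᵀA)_{2,2} = Σᵢ (x)·(x) = (0)·(0) + (1)·(1) + (2)·(2) + (10)·(10) = 105.

105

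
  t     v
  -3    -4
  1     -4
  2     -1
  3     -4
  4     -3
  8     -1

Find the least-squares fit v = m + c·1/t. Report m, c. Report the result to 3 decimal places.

Forming AᵀA = [[6, 15/8]; [15/8, 893/576]] and Aᵀv = [-17, -43/8]ᵀ gives AᵀA·[m, c]ᵀ = Aᵀv.
Eliminating c: (893/576)·(row 1) − (15/8)·(row 2) gives (1111/192)·m = (893/576)·(-17) − (15/8)·(-43/8) = -293/18, so m = -9376/3333.
Then c = ((-43/8) − (15/8)·(-9376/3333))/(893/576) = -72/1111.

m = -2.813, c = -0.065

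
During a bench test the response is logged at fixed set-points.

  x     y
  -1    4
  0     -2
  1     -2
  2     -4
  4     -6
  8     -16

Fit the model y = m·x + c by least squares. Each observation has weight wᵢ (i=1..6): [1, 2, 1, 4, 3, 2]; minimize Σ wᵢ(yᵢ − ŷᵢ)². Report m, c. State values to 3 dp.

Setting ∂/∂m … = 0 gives: 194·m + 36·c = -366;  36·m + 13·c = -68.
Δ = 194·13 − 36² = 1226.
m = ((-366)·13 − 36·(-68))/1226 = -1155/613; c = (194·(-68) − 36·(-366))/1226 = -8/613.

m = -1.884, c = -0.013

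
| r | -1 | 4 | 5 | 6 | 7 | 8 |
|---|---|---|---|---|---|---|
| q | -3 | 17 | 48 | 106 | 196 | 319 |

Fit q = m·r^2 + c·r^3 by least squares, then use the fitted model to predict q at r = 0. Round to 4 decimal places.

Entries of XᵀX: Σr^2·r^2 = 8675, Σr^2·r^3 = 61499, Σr^3·r^3 = 446171.
For Xᵀq: Σr^2·q = 35305, Σr^3·q = 260543.
Normal equations: [[8675, 61499]; [61499, 446171]]·[m, c]ᵀ = [35305, 260543]ᵀ.
Δ = 8675·446171 − 61499² = 88406424.
m = (35305·446171 − 61499·260543)/88406424 = -135533401/44203212; c = (8675·260543 − 61499·35305)/88406424 = 44494165/44203212.
At r = 0: q̂ = (-135533401/44203212)·(0) + (44494165/44203212)·(0) = 0.

q̂ = 0.0000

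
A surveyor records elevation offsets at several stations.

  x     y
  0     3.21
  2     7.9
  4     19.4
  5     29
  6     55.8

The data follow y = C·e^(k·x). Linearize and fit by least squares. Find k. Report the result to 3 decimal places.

k = 0.464

Taking logs, ln y = k·x + ln C, so regress ln y on x.
Σx = 17.0000, Σ(x)² = 81.0000, Σln y = 13.5875, Σx·ln y = 56.9619.
Equations: 81.0000·k + 17.0000·ln C = 56.9619;  17.0000·k + 5·ln C = 13.5875.
Solving (det = 116.0000): k = 0.46399, ln C = 1.13994.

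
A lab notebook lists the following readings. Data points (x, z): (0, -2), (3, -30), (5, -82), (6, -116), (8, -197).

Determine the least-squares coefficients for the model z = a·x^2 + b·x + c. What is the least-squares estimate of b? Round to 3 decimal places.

b = -1.625

The normal equations are: 6098·a + 880·b + 134·c = -19104;  880·a + 134·b + 22·c = -2772;  134·a + 22·b + 5·c = -427.
Solving the 3×3 system (Gaussian elimination) gives a = -3553/1239, b = -671/413, c = -1733/1239.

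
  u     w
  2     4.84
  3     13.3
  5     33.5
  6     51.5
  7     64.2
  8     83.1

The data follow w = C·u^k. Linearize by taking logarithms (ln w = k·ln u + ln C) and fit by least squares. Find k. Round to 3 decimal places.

Linearized form: ln w = k·ln u + ln C. From the 6 transformed points,
Σln u = 9.2183, Σ(ln u)² = 15.5987, Σln w = 20.1999, Σln u·ln w = 33.9401.
Equations: 15.5987·k + 9.2183·ln C = 33.9401;  9.2183·k + 6·ln C = 20.1999.
Solving (det = 8.6152): k = 2.02339, ln C = 0.25793.

k = 2.023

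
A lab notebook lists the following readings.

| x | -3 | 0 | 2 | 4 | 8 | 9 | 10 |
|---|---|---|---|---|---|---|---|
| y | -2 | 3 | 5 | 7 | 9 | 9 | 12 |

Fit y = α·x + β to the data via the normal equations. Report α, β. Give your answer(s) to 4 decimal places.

Setting ∂/∂α … = 0 gives: 274·α + 30·β = 317;  30·α + 7·β = 43.
Determinant 274·7 − 30² = 1018.
α = (317·7 − 30·43)/1018 = 929/1018; β = (274·43 − 30·317)/1018 = 1136/509.

α = 0.9126, β = 2.2318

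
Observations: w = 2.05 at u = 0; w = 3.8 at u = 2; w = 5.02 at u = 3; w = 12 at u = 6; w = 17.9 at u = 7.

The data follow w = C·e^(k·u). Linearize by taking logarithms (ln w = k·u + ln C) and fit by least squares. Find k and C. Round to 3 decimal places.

k = 0.304, C = 2.042

Taking logs, ln w = k·u + ln C, so regress ln w on u.
XᵀX = [[98.0000, 18.0000]; [18.0000, 5]], rhs = [42.6133, 9.0360]ᵀ  (here Σu = 18.0000, Σ(u)² = 98.0000, Σln w = 9.0360, Σu·ln w = 42.6133).
Solving (det = 166.0000): k = 0.30373, ln C = 0.71377, so C = exp(0.71377) = 2.04167.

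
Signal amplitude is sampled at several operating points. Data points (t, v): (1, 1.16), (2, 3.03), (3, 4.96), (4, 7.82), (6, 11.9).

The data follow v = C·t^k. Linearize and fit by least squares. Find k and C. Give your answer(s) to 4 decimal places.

k = 1.3136, C = 1.1885

Linearized form: ln v = k·ln t + ln C. From the 5 transformed points,
AᵀA = [[6.8196, 4.9698]; [4.9698, 5]], rhs = [9.8163, 7.3916]ᵀ  (here Σln t = 4.9698, Σ(ln t)² = 6.8196, Σln v = 7.3916, Σln t·ln v = 9.8163).
Δ = 6.8196·5 − (4.9698)² = 9.3990; k = (9.8163·5 − 4.9698·7.3916)/9.3990 = 1.31357, ln C = (6.8196·7.3916 − 4.9698·9.8163)/9.3990 = 0.17268, so C = exp(0.17268) = 1.18848.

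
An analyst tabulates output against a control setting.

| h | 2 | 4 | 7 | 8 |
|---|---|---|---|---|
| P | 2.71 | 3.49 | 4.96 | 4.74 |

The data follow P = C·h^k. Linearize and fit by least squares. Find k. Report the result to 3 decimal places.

k = 0.441

With ln Pᵢ as the transformed response and ln hᵢ as the regressor:
Σln h = 6.1048, Σ(ln h)² = 10.5129, Σln P = 5.4043, Σln h·ln P = 8.7756.
Normal system: [[10.5129, 6.1048]; [6.1048, 4]]·[k, ln C]ᵀ = [8.7756, 5.4043]ᵀ.
Slope k = (n·Σln h·ln P − Σln h·Σln P)/(n·Σ(ln h)² − (Σln h)²) = (4·8.7756 − 6.1048·5.4043)/4.7831 = 0.44123; ln C = (Σln P − k·Σln h)/n = 0.67766.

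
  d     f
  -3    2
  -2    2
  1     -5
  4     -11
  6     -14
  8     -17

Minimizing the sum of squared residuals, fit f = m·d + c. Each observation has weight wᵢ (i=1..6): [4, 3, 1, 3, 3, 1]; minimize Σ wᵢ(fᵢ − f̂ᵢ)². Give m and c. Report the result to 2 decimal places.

Setting ∂/∂m … = 0 gives: 269·m + 21·c = -561;  21·m + 15·c = -83.
Determinant 269·15 − 21² = 3594.
m = ((-561)·15 − 21·(-83))/3594 = -1112/599; c = (269·(-83) − 21·(-561))/3594 = -5273/1797.

m = -1.86, c = -2.93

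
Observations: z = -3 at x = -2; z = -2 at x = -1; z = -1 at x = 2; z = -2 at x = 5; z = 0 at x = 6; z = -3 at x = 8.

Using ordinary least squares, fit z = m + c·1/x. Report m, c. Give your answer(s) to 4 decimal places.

m = -1.7622, c = 0.8395

Entries of MᵀM: Σ1 = 6, Σ1/x = -61/120, Σ1/x·1/x = 22801/14400.
Right-hand side: Σz = -11, Σ1/x·z = 89/40.
MᵀM·[m, c]ᵀ = Mᵀz becomes [[6, -61/120]; [-61/120, 22801/14400]]·[m, c]ᵀ = [-11, 89/40]ᵀ.
det = 6·(22801/14400) − (-61/120)² = 26617/2880.
m = ((-11)·(22801/14400) − (-61/120)·(89/40))/(26617/2880) = -234524/133085; c = (6·(89/40) − (-61/120)·(-11))/(26617/2880) = 22344/26617.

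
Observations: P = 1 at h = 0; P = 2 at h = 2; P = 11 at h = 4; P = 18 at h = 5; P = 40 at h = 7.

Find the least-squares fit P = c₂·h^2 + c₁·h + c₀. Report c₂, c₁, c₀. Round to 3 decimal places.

The normal system XᵀX·[c₂, c₁, c₀]ᵀ = XᵀP is [[3298, 540, 94]; [540, 94, 18]; [94, 18, 5]]·[c₂, c₁, c₀]ᵀ = [2594, 418, 72]ᵀ.
Solving the 3×3 system (Gaussian elimination) gives c₂ = 5257/5071, c₁ = -8717/5071, c₀ = 5572/5071.

c₂ = 1.037, c₁ = -1.719, c₀ = 1.099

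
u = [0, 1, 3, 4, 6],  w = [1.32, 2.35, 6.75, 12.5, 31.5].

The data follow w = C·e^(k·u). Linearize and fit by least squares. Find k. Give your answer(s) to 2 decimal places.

k = 0.53

Linearized form: ln w = k·u + ln C. From the 5 transformed points,
Over the data: Σu = 14.0000, Σ(u)² = 62.0000, Σln w = 9.0173, Σu·ln w = 37.3859.
Normal system: [[62.0000, 14.0000]; [14.0000, 5]]·[k, ln C]ᵀ = [37.3859, 9.0173]ᵀ.
Solving (det = 114.0000): k = 0.53234, ln C = 0.31290.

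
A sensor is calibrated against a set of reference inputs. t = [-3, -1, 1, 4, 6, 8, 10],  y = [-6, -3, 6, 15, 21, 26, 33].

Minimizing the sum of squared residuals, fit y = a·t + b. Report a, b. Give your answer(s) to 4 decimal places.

From the data, Σt·t = 227, Σt = 25, Σ1 = 7.
For Xᵀy: Σt·y = 751, Σy = 92.
XᵀX·[a, b]ᵀ = Xᵀy becomes [[227, 25]; [25, 7]]·[a, b]ᵀ = [751, 92]ᵀ.
Eliminating b: 7·(row 1) − 25·(row 2) gives 964·a = 7·751 − 25·92 = 2957, so a = 2957/964.
Then b = (92 − 25·(2957/964))/7 = 2109/964.

a = 3.0674, b = 2.1878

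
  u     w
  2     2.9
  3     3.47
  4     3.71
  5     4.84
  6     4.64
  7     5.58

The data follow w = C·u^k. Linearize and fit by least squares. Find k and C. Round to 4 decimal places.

Taking logs, ln w = k·ln u + ln C, so regress ln w on ln u.
AᵀA = [[13.1965, 8.5252]; [8.5252, 6]], rhs = [12.5555, 8.4507]ᵀ  (here Σln u = 8.5252, Σ(ln u)² = 13.1965, Σln w = 8.4507, Σln u·ln w = 12.5555).
Slope k = (n·Σln u·ln w − Σln u·Σln w)/(n·Σ(ln u)² − (Σln u)²) = (6·12.5555 − 8.5252·8.4507)/6.5005 = 0.50600; ln C = (Σln w − k·Σln u)/n = 0.68949, so C = exp(0.68949) = 1.99271.

k = 0.5060, C = 1.9927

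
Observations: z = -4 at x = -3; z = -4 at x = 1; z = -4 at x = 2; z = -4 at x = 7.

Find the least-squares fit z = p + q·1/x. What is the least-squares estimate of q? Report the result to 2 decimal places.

q = 0.00

Sums needed: Σ1 = 4, Σ1/x = 55/42, Σ1/x·1/x = 2437/1764.
Moment sums: Σz = -16, Σ1/x·z = -110/21.
MᵀM·[p, q]ᵀ = Mᵀz becomes [[4, 55/42]; [55/42, 2437/1764]]·[p, q]ᵀ = [-16, -110/21]ᵀ.
det = 4·(2437/1764) − (55/42)² = 747/196.
p = ((-16)·(2437/1764) − (55/42)·(-110/21))/(747/196) = -4; q = (4·(-110/21) − (55/42)·(-16))/(747/196) = 0.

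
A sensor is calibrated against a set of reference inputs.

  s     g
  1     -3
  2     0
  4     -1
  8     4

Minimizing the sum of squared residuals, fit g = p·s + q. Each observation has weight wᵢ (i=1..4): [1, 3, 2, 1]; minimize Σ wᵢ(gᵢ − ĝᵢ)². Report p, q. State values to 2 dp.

p = 0.73, q = -2.53

AᵀWA·[p, q]ᵀ = AᵀWg reads: 109·p + 23·q = 21;  23·p + 7·q = -1.
(Σwᵢ·s·s = 109, Σwᵢ·s = 23, Σwᵢ·1 = 7, Σwᵢ·s·g = 21, Σwᵢ·g = -1.)
Determinant 109·7 − 23² = 234.
p = (21·7 − 23·(-1))/234 = 85/117; q = (109·(-1) − 23·21)/234 = -296/117.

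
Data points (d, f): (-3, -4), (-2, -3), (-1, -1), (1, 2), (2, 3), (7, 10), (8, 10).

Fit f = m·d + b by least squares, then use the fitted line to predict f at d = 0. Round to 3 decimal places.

f̂ = 0.154

Entries of XᵀX: Σd·d = 132, Σd = 12, Σ1 = 7.
Right-hand side: Σd·f = 177, Σf = 17.
XᵀX·[m, b]ᵀ = Xᵀf becomes [[132, 12]; [12, 7]]·[m, b]ᵀ = [177, 17]ᵀ.
Determinant 132·7 − 12² = 780.
m = (177·7 − 12·17)/780 = 69/52; b = (132·17 − 12·177)/780 = 2/13.
At d = 0: f̂ = (69/52)·(0) + (2/13)·(1) = 2/13.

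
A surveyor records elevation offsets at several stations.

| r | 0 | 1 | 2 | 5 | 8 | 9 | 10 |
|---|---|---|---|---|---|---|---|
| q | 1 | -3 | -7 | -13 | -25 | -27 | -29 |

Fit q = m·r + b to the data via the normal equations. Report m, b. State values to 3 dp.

m = -3.000, b = 0.286

MᵀM·[m, b]ᵀ = Mᵀq reads: 275·m + 35·b = -815;  35·m + 7·b = -103.
Eliminating b: 7·(row 1) − 35·(row 2) gives 700·m = 7·(-815) − 35·(-103) = -2100, so m = -3.
Then b = ((-103) − 35·(-3))/7 = 2/7.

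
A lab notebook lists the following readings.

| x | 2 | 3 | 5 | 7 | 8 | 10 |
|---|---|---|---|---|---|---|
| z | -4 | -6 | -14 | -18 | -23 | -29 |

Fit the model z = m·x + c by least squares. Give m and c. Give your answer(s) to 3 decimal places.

The normal system AᵀA·[m, c]ᵀ = Aᵀz is [[251, 35]; [35, 6]]·[m, c]ᵀ = [-696, -94]ᵀ.
Determinant 251·6 − 35² = 281.
m = ((-696)·6 − 35·(-94))/281 = -886/281; c = (251·(-94) − 35·(-696))/281 = 766/281.

m = -3.153, c = 2.726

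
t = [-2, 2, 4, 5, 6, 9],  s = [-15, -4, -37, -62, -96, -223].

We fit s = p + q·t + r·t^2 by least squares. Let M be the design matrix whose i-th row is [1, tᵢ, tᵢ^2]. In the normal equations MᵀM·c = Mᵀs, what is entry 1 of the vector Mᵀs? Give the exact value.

Entry 1 ↔ basis 1, so (Mᵀs)_{1} = Σᵢ sᵢ = (1)·(-15) + (1)·(-4) + (1)·(-37) + (1)·(-62) + (1)·(-96) + (1)·(-223) = -437.

-437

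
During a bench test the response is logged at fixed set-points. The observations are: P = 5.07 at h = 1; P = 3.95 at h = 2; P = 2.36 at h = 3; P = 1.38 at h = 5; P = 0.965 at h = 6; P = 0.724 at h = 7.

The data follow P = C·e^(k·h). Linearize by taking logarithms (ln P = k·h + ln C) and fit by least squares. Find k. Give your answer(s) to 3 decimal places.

Let Y = ln P. Fitting Y = k·h + ln C by least squares:
Σh = 24.0000, Σ(h)² = 124.0000, Σln P = 3.8192, Σh·ln P = 6.0827.
Normal system: [[124.0000, 24.0000]; [24.0000, 6]]·[k, ln C]ᵀ = [6.0827, 3.8192]ᵀ.
Slope k = (n·Σh·ln P − Σh·Σln P)/(n·Σ(h)² − (Σh)²) = (6·6.0827 − 24.0000·3.8192)/168.0000 = -0.32836; ln C = (Σln P − k·Σh)/n = 1.94999.

k = -0.328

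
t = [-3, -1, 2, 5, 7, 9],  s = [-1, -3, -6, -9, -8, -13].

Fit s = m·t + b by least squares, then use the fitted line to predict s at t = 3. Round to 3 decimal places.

ŝ = -6.518

Forming XᵀX = [[169, 19]; [19, 6]] and Xᵀs = [-224, -40]ᵀ gives XᵀX·[m, b]ᵀ = Xᵀs.
Determinant 169·6 − 19² = 653.
m = ((-224)·6 − 19·(-40))/653 = -584/653; b = (169·(-40) − 19·(-224))/653 = -2504/653.
At t = 3: ŝ = (-584/653)·(3) + (-2504/653)·(1) = -4256/653.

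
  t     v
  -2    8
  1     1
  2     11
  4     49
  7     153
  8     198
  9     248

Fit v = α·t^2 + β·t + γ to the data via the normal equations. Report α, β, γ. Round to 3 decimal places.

α = 3.002, β = 0.971, γ = -2.512

From the data, Σt^2·t^2 = 13347, Σt^2·t = 1649, Σt^2 = 219, Σt·t = 219, Σt = 29, Σ1 = 7.
Right-hand side: Σt^2·v = 41118, Σt·v = 5090, Σv = 668.
Normal equations: [[13347, 1649, 219]; [1649, 219, 29]; [219, 29, 7]]·[α, β, γ]ᵀ = [41118, 5090, 668]ᵀ.
Solving the 3×3 system (Gaussian elimination) gives α = 241607/80482, β = 78111/80482, γ = -101084/40241.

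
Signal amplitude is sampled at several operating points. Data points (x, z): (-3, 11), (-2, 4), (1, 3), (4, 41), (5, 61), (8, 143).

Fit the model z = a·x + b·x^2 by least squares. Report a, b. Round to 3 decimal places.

a = 2.234, b = 1.963

Compute the Gram sums: Σx·x = 119, Σx·x^2 = 667, Σx^2·x^2 = 5075.
For Aᵀz: Σx·z = 1575, Σx^2·z = 11451.
Normal equations: [[119, 667]; [667, 5075]]·[a, b]ᵀ = [1575, 11451]ᵀ.
Eliminating b: 5075·(row 1) − 667·(row 2) gives 159036·a = 5075·1575 − 667·11451 = 355308, so a = 1021/457.
Then b = (11451 − 667·(1021/457))/5075 = 26012/13253.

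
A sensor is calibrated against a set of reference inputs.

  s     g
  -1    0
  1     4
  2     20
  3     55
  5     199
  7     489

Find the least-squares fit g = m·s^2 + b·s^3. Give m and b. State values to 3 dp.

From the data, Σs^2·s^2 = 3125, Σs^2·s^3 = 20207, Σs^3·s^3 = 134069.
And Σs^2·g = 29515, Σs^3·g = 194251.
Eliminating b: 134069·(row 1) − 20207·(row 2) gives 10642776·m = 134069·29515 − 20207·194251 = 31816578, so m = 5302763/1773796.
Then b = (194251 − 20207·(5302763/1773796))/134069 = 1770795/1773796.

m = 2.989, b = 0.998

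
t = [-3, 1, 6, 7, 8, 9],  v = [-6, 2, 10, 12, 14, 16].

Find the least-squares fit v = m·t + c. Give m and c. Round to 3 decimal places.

The normal system MᵀM·[m, c]ᵀ = Mᵀv is [[240, 28]; [28, 6]]·[m, c]ᵀ = [420, 48]ᵀ.
Eliminating c: 6·(row 1) − 28·(row 2) gives 656·m = 6·420 − 28·48 = 1176, so m = 147/82.
Then c = (48 − 28·(147/82))/6 = -15/41.

m = 1.793, c = -0.366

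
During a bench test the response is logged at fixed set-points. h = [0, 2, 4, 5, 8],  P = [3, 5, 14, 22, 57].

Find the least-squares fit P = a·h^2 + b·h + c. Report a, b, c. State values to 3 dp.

a = 0.987, b = -1.163, c = 3.100

Compute the Gram sums: Σh^2·h^2 = 4993, Σh^2·h = 709, Σh^2 = 109, Σh·h = 109, Σh = 19, Σ1 = 5.
And Σh^2·P = 4442, Σh·P = 632, ΣP = 101.
Solving the 3×3 system (Gaussian elimination) gives a = 7725/7826, b = -9101/7826, c = 12132/3913.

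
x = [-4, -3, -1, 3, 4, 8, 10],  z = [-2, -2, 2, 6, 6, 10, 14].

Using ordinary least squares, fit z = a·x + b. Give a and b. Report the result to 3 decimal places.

a = 1.102, b = 2.181

The normal equations are: 215·a + 17·b = 274;  17·a + 7·b = 34.
(Σx·x = 215, Σx = 17, Σ1 = 7, Σx·z = 274, Σz = 34.)
Eliminating b: 7·(row 1) − 17·(row 2) gives 1216·a = 7·274 − 17·34 = 1340, so a = 335/304.
Then b = (34 − 17·(335/304))/7 = 663/304.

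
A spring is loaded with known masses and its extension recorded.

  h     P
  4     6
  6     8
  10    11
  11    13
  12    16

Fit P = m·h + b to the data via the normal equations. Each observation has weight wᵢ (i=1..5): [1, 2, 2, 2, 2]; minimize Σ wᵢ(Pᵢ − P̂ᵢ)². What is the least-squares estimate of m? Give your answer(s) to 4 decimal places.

Normal-equation sums: Σwᵢ·h·h = 818, Σwᵢ·h = 82, Σwᵢ·1 = 9.
And Σwᵢ·h·P = 1010, Σwᵢ·P = 102.
Determinant 818·9 − 82² = 638.
m = (1010·9 − 82·102)/638 = 33/29; b = (818·102 − 82·1010)/638 = 28/29.

m = 1.1379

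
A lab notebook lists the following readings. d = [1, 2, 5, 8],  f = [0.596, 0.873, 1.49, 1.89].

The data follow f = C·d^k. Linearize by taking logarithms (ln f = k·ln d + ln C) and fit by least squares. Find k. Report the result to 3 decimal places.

k = 0.560

Linearized form: ln f = k·ln d + ln C. From the 4 transformed points,
XᵀX = [[7.3948, 4.3820]; [4.3820, 4]], rhs = [1.8714, 0.3820]ᵀ  (here Σln d = 4.3820, Σ(ln d)² = 7.3948, Σln f = 0.3820, Σln d·ln f = 1.8714).
Δ = 7.3948·4 − (4.3820)² = 10.3771; k = (1.8714·4 − 4.3820·0.3820)/10.3771 = 0.56003, ln C = (7.3948·0.3820 − 4.3820·1.8714)/10.3771 = -0.51802.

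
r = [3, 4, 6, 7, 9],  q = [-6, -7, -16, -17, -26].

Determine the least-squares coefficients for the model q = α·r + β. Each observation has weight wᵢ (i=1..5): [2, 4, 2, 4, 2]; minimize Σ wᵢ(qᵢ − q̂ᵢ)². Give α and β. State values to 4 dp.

From the data, Σwᵢ·r·r = 512, Σwᵢ·r = 80, Σwᵢ·1 = 14.
For XᵀWq: Σwᵢ·r·q = -1284, Σwᵢ·q = -192.
Eliminating β: 14·(row 1) − 80·(row 2) gives 768·α = 14·(-1284) − 80·(-192) = -2616, so α = -109/32.
Then β = ((-192) − 80·(-109/32))/14 = 23/4.

α = -3.4063, β = 5.7500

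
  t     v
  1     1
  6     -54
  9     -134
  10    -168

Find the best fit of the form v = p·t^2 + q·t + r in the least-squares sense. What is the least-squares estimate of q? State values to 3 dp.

q = 2.587

Compute the Gram sums: Σt^2·t^2 = 17858, Σt^2·t = 1946, Σt^2 = 218, Σt·t = 218, Σt = 26, Σ1 = 4.
And Σt^2·v = -29597, Σt·v = -3209, Σv = -355.
So XᵀX·[p, q, r]ᵀ = Xᵀv: [[17858, 1946, 218]; [1946, 218, 26]; [218, 26, 4]]·[p, q, r]ᵀ = [-29597, -3209, -355]ᵀ.
Solving the 3×3 system (Gaussian elimination) gives p = -2111/1086, q = 1405/543, r = 67/181.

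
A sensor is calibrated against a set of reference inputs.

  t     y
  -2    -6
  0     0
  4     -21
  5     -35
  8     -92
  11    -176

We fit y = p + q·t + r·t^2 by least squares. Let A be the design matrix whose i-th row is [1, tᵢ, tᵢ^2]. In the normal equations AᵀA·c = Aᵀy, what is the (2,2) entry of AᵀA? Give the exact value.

230

Row 2 ↔ basis t, column 2 ↔ basis t, so (AᵀA)_{2,2} = Σᵢ (t)·(t) = (-2)·(-2) + (0)·(0) + (4)·(4) + (5)·(5) + (8)·(8) + (11)·(11) = 230.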